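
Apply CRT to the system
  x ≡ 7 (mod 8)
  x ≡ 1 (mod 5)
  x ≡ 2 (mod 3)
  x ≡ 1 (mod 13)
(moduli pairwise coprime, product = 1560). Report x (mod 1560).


Product of moduli M = 8 · 5 · 3 · 13 = 1560.
Merge one congruence at a time:
  Start: x ≡ 7 (mod 8).
  Combine with x ≡ 1 (mod 5); new modulus lcm = 40.
    Write x = 7 + 8·t and substitute into x ≡ 1 (mod 5): 8·t ≡ 1 − 7 = -6 (mod 5).
    Reduce coefficients mod 5: 3·t ≡ 4 (mod 5).
    The inverse of 3 mod 5 is 2 (since 3·2 = 6 = 1·5 + 1), so t ≡ 2·4 = 8 ≡ 3 (mod 5).
    Then x = 7 + 8·3 = 31, valid modulo lcm(8, 5) = 40: x ≡ 31 (mod 40).
  Combine with x ≡ 2 (mod 3); new modulus lcm = 120.
    Write x = 31 + 40·t and substitute into x ≡ 2 (mod 3): 40·t ≡ 2 − 31 = -29 (mod 3).
    Reduce coefficients mod 3: 1·t ≡ 1 (mod 3).
    So t ≡ 1 (mod 3).
    Then x = 31 + 40·1 = 71, valid modulo lcm(40, 3) = 120: x ≡ 71 (mod 120).
  Combine with x ≡ 1 (mod 13); new modulus lcm = 1560.
    Write x = 71 + 120·t and substitute into x ≡ 1 (mod 13): 120·t ≡ 1 − 71 = -70 (mod 13).
    Reduce coefficients mod 13: 3·t ≡ 8 (mod 13).
    The inverse of 3 mod 13 is 9 (since 3·9 = 27 = 2·13 + 1), so t ≡ 9·8 = 72 ≡ 7 (mod 13).
    Then x = 71 + 120·7 = 911, valid modulo lcm(120, 13) = 1560: x ≡ 911 (mod 1560).
Verify against each original: 911 mod 8 = 7, 911 mod 5 = 1, 911 mod 3 = 2, 911 mod 13 = 1.

x ≡ 911 (mod 1560).


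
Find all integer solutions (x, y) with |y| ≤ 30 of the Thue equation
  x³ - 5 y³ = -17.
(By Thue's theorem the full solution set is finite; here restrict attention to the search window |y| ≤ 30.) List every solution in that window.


The equation is x³ - 5y³ = -17. For fixed y, x³ = 5·y³ − 17, so a solution requires the RHS to be a perfect cube.
Strategy: iterate y from -30 to 30, compute RHS = 5·y³ − 17, and check whether it is a (positive or negative) perfect cube.
Check small values of y:
  y = 0: RHS = -17 is not a perfect cube.
  y = 1: RHS = -12 is not a perfect cube.
  y = -1: RHS = -22 is not a perfect cube.
  y = 2: RHS = 23 is not a perfect cube.
  y = -2: RHS = -57 is not a perfect cube.
  y = 3: RHS = 118 is not a perfect cube.
  y = -3: RHS = -152 is not a perfect cube.
Continuing the search up to |y| = 30 finds no solutions either.
No (x, y) in the scanned range satisfies the equation.

No integer solutions with |y| ≤ 30.


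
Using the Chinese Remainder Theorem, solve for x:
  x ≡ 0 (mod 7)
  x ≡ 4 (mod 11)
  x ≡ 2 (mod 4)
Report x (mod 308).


Moduli 7, 11, 4 are pairwise coprime; by CRT there is a unique solution modulo M = 7 · 11 · 4 = 308.
Solve pairwise, accumulating the modulus:
  Start with x ≡ 0 (mod 7).
  Combine with x ≡ 4 (mod 11): since gcd(7, 11) = 1, we get a unique residue mod 77.
    Write x = 0 + 7·t and substitute into x ≡ 4 (mod 11): 7·t ≡ 4 − 0 = 4 (mod 11).
    The inverse of 7 mod 11 is 8 (since 7·8 = 56 = 5·11 + 1), so t ≡ 8·4 = 32 ≡ 10 (mod 11).
    Then x = 0 + 7·10 = 70, valid modulo lcm(7, 11) = 77: x ≡ 70 (mod 77).
  Combine with x ≡ 2 (mod 4): since gcd(77, 4) = 1, we get a unique residue mod 308.
    Write x = 70 + 77·t and substitute into x ≡ 2 (mod 4): 77·t ≡ 2 − 70 = -68 (mod 4).
    Reduce coefficients mod 4: 1·t ≡ 0 (mod 4).
    So t ≡ 0 (mod 4).
    Then x = 70 + 77·0 = 70, valid modulo lcm(77, 4) = 308: x ≡ 70 (mod 308).
Verify: 70 mod 7 = 0 ✓, 70 mod 11 = 4 ✓, 70 mod 4 = 2 ✓.

x ≡ 70 (mod 308).


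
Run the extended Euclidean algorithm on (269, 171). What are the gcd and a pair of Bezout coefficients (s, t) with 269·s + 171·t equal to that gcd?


Euclidean algorithm on (269, 171) — divide until remainder is 0:
  269 = 1 · 171 + 98
  171 = 1 · 98 + 73
  98 = 1 · 73 + 25
  73 = 2 · 25 + 23
  25 = 1 · 23 + 2
  23 = 11 · 2 + 1
  2 = 2 · 1 + 0
gcd(269, 171) = 1.
Track Bezout coefficients alongside the remainders: start with r₀ = 269 = a·1 + b·0 (s = 1, t = 0) and r₁ = 171 = a·0 + b·1 (s = 0, t = 1); each new remainder r_{k+1} = r_{k-1} − q_k·r_k inherits s_{k+1} = s_{k-1} − q_k·s_k, t_{k+1} = t_{k-1} − q_k·t_k, so r_k = a·s_k + b·t_k at every step:
  q = 1: r = 98, s = 1 − 1·0 = 1, t = 0 − 1·1 = -1  (check: 269·1 + 171·(-1) = 98)
  q = 1: r = 73, s = 0 − 1·1 = -1, t = 1 − 1·(-1) = 2  (check: 269·(-1) + 171·2 = 73)
  q = 1: r = 25, s = 1 − 1·(-1) = 2, t = -1 − 1·2 = -3  (check: 269·2 + 171·(-3) = 25)
  q = 2: r = 23, s = -1 − 2·2 = -5, t = 2 − 2·(-3) = 8  (check: 269·(-5) + 171·8 = 23)
  q = 1: r = 2, s = 2 − 1·(-5) = 7, t = -3 − 1·8 = -11  (check: 269·7 + 171·(-11) = 2)
  q = 11: r = 1, s = -5 − 11·7 = -82, t = 8 − 11·(-11) = 129  (check: 269·(-82) + 171·129 = 1)
The row with r = 1 (the gcd) gives the Bezout coefficients s = -82, t = 129.
Result: 269 · (-82) + 171 · (129) = 1.

gcd(269, 171) = 1; s = -82, t = 129 (check: 269·(-82) + 171·129 = 1).


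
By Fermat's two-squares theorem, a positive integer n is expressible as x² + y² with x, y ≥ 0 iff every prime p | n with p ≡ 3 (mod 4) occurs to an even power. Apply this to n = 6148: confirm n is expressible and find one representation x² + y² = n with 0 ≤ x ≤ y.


Step 1: Factor n = 6148 = 2^2 · 29 · 53.
Step 2: Check the mod-4 condition on each prime factor: 2 = 2 (special); 29 ≡ 1 (mod 4), exponent 1; 53 ≡ 1 (mod 4), exponent 1.
All primes ≡ 3 (mod 4) appear to even exponent (or don't appear), so by the two-squares theorem n IS expressible as a sum of two squares.
Step 3: Build a representation. Group n = k² · m with k = 2 and m = 29 · 53 = 1537 (a product of primes ≡ 1 (mod 4)); a representation of m scales to one of n via (k·x)² + (k·y)² = k²(x² + y²). Each prime p ≡ 1 (mod 4) is itself a sum of two squares; find a² by testing p − a² for a perfect square:
  29: 29 − 1² = 28, 29 − 2² = 25 = 5² ⇒ 29 = 2² + 5².
  53: 53 − 1² = 52, 53 − 2² = 49 = 7² ⇒ 53 = 2² + 7².
  Combine using the Brahmagupta–Fibonacci identity (a² + b²)(c² + d²) = (ac − bd)² + (ad + bc)² = (ac + bd)² + (ad − bc)²:
  29 · 53 = 1537: from (2² + 5²)(2² + 7²), take (2·2 − 5·7, 2·7 + 5·2) = (4 − 35, 14 + 10) = (-31, 24); dropping signs (only squares matter) gives (31, 24); check 31² + 24² = 961 + 576 = 1537 ✓.
  Scale by k = 2: (2·31, 2·24) = (62, 48).
Step 4: Order so x ≤ y and verify: 48² + 62² = 2304 + 3844 = 6148 = n. ✓

n = 6148 = 48² + 62² (one valid representation with x ≤ y).


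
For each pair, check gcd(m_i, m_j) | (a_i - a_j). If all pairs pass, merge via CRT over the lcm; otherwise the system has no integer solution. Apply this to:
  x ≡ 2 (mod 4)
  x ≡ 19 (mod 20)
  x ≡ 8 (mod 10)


Moduli 4, 20, 10 are not pairwise coprime, so CRT works modulo lcm(m_i) when all pairwise compatibility conditions hold.
Pairwise compatibility: gcd(m_i, m_j) must divide a_i - a_j for every pair.
Merge one congruence at a time:
  Start: x ≡ 2 (mod 4).
  Combine with x ≡ 19 (mod 20): gcd(4, 20) = 4, and 19 - 2 = 17 is NOT divisible by 4.
    ⇒ system is inconsistent (no integer solution).

No solution (the system is inconsistent).


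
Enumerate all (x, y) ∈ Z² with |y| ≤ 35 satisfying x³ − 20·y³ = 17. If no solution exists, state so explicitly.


The equation is x³ - 20y³ = 17. For fixed y, x³ = 20·y³ + 17, so a solution requires the RHS to be a perfect cube.
Strategy: iterate y from -35 to 35, compute RHS = 20·y³ + 17, and check whether it is a (positive or negative) perfect cube.
Check small values of y:
  y = 0: RHS = 17 is not a perfect cube.
  y = 1: RHS = 37 is not a perfect cube.
  y = -1: RHS = -3 is not a perfect cube.
  y = 2: RHS = 177 is not a perfect cube.
  y = -2: RHS = -143 is not a perfect cube.
  y = 3: RHS = 557 is not a perfect cube.
  y = -3: RHS = -523 is not a perfect cube.
Continuing the search up to |y| = 35 finds no solutions either.
No (x, y) in the scanned range satisfies the equation.

No integer solutions with |y| ≤ 35.


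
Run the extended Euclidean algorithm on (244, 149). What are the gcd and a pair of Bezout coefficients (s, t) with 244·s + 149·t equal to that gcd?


Euclidean algorithm on (244, 149) — divide until remainder is 0:
  244 = 1 · 149 + 95
  149 = 1 · 95 + 54
  95 = 1 · 54 + 41
  54 = 1 · 41 + 13
  41 = 3 · 13 + 2
  13 = 6 · 2 + 1
  2 = 2 · 1 + 0
gcd(244, 149) = 1.
Track Bezout coefficients alongside the remainders: start with r₀ = 244 = a·1 + b·0 (s = 1, t = 0) and r₁ = 149 = a·0 + b·1 (s = 0, t = 1); each new remainder r_{k+1} = r_{k-1} − q_k·r_k inherits s_{k+1} = s_{k-1} − q_k·s_k, t_{k+1} = t_{k-1} − q_k·t_k, so r_k = a·s_k + b·t_k at every step:
  q = 1: r = 95, s = 1 − 1·0 = 1, t = 0 − 1·1 = -1  (check: 244·1 + 149·(-1) = 95)
  q = 1: r = 54, s = 0 − 1·1 = -1, t = 1 − 1·(-1) = 2  (check: 244·(-1) + 149·2 = 54)
  q = 1: r = 41, s = 1 − 1·(-1) = 2, t = -1 − 1·2 = -3  (check: 244·2 + 149·(-3) = 41)
  q = 1: r = 13, s = -1 − 1·2 = -3, t = 2 − 1·(-3) = 5  (check: 244·(-3) + 149·5 = 13)
  q = 3: r = 2, s = 2 − 3·(-3) = 11, t = -3 − 3·5 = -18  (check: 244·11 + 149·(-18) = 2)
  q = 6: r = 1, s = -3 − 6·11 = -69, t = 5 − 6·(-18) = 113  (check: 244·(-69) + 149·113 = 1)
The row with r = 1 (the gcd) gives the Bezout coefficients s = -69, t = 113.
Result: 244 · (-69) + 149 · (113) = 1.

gcd(244, 149) = 1; s = -69, t = 113 (check: 244·(-69) + 149·113 = 1).


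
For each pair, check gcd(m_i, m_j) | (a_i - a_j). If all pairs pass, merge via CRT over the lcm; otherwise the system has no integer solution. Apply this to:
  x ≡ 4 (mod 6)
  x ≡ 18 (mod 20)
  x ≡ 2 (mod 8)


Moduli 6, 20, 8 are not pairwise coprime, so CRT works modulo lcm(m_i) when all pairwise compatibility conditions hold.
Pairwise compatibility: gcd(m_i, m_j) must divide a_i - a_j for every pair.
Merge one congruence at a time:
  Start: x ≡ 4 (mod 6).
  Combine with x ≡ 18 (mod 20): gcd(6, 20) = 2; 18 - 4 = 14, which IS divisible by 2, so compatible.
    Write x = 4 + 6·t and substitute into x ≡ 18 (mod 20): 6·t ≡ 18 − 4 = 14 (mod 20).
    Divide the congruence (and modulus) by g = 2: 3·t ≡ 7 (mod 10).
    The inverse of 3 mod 10 is 7 (since 3·7 = 21 = 2·10 + 1), so t ≡ 7·7 = 49 ≡ 9 (mod 10).
    Then x = 4 + 6·9 = 58, valid modulo lcm(6, 20) = 60: x ≡ 58 (mod 60).
  Combine with x ≡ 2 (mod 8): gcd(60, 8) = 4; 2 - 58 = -56, which IS divisible by 4, so compatible.
    Write x = 58 + 60·t and substitute into x ≡ 2 (mod 8): 60·t ≡ 2 − 58 = -56 (mod 8).
    Divide the congruence (and modulus) by g = 4: 15·t ≡ -14 (mod 2).
    Reduce coefficients mod 2: 1·t ≡ 0 (mod 2).
    So t ≡ 0 (mod 2).
    Then x = 58 + 60·0 = 58, valid modulo lcm(60, 8) = 120: x ≡ 58 (mod 120).
Verify: 58 mod 6 = 4, 58 mod 20 = 18, 58 mod 8 = 2.

x ≡ 58 (mod 120).


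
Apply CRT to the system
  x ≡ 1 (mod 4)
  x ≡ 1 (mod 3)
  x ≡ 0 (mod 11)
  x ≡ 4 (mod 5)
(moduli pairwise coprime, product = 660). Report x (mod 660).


Product of moduli M = 4 · 3 · 11 · 5 = 660.
Merge one congruence at a time:
  Start: x ≡ 1 (mod 4).
  Combine with x ≡ 1 (mod 3); new modulus lcm = 12.
    Write x = 1 + 4·t and substitute into x ≡ 1 (mod 3): 4·t ≡ 1 − 1 = 0 (mod 3).
    Reduce coefficients mod 3: 1·t ≡ 0 (mod 3).
    So t ≡ 0 (mod 3).
    Then x = 1 + 4·0 = 1, valid modulo lcm(4, 3) = 12: x ≡ 1 (mod 12).
  Combine with x ≡ 0 (mod 11); new modulus lcm = 132.
    Write x = 1 + 12·t and substitute into x ≡ 0 (mod 11): 12·t ≡ 0 − 1 = -1 (mod 11).
    Reduce coefficients mod 11: 1·t ≡ 10 (mod 11).
    So t ≡ 10 (mod 11).
    Then x = 1 + 12·10 = 121, valid modulo lcm(12, 11) = 132: x ≡ 121 (mod 132).
  Combine with x ≡ 4 (mod 5); new modulus lcm = 660.
    Write x = 121 + 132·t and substitute into x ≡ 4 (mod 5): 132·t ≡ 4 − 121 = -117 (mod 5).
    Reduce coefficients mod 5: 2·t ≡ 3 (mod 5).
    The inverse of 2 mod 5 is 3 (since 2·3 = 6 = 1·5 + 1), so t ≡ 3·3 = 9 ≡ 4 (mod 5).
    Then x = 121 + 132·4 = 649, valid modulo lcm(132, 5) = 660: x ≡ 649 (mod 660).
Verify against each original: 649 mod 4 = 1, 649 mod 3 = 1, 649 mod 11 = 0, 649 mod 5 = 4.

x ≡ 649 (mod 660).


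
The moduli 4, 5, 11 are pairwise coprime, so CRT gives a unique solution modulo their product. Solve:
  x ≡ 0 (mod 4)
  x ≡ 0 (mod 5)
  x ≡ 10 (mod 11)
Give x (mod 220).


Moduli 4, 5, 11 are pairwise coprime; by CRT there is a unique solution modulo M = 4 · 5 · 11 = 220.
Solve pairwise, accumulating the modulus:
  Start with x ≡ 0 (mod 4).
  Combine with x ≡ 0 (mod 5): since gcd(4, 5) = 1, we get a unique residue mod 20.
    Write x = 0 + 4·t and substitute into x ≡ 0 (mod 5): 4·t ≡ 0 − 0 = 0 (mod 5).
    The inverse of 4 mod 5 is 4 (since 4·4 = 16 = 3·5 + 1), so t ≡ 4·0 = 0 ≡ 0 (mod 5).
    Then x = 0 + 4·0 = 0, valid modulo lcm(4, 5) = 20: x ≡ 0 (mod 20).
  Combine with x ≡ 10 (mod 11): since gcd(20, 11) = 1, we get a unique residue mod 220.
    Write x = 0 + 20·t and substitute into x ≡ 10 (mod 11): 20·t ≡ 10 − 0 = 10 (mod 11).
    Reduce coefficients mod 11: 9·t ≡ 10 (mod 11).
    The inverse of 9 mod 11 is 5 (since 9·5 = 45 = 4·11 + 1), so t ≡ 5·10 = 50 ≡ 6 (mod 11).
    Then x = 0 + 20·6 = 120, valid modulo lcm(20, 11) = 220: x ≡ 120 (mod 220).
Verify: 120 mod 4 = 0 ✓, 120 mod 5 = 0 ✓, 120 mod 11 = 10 ✓.

x ≡ 120 (mod 220).


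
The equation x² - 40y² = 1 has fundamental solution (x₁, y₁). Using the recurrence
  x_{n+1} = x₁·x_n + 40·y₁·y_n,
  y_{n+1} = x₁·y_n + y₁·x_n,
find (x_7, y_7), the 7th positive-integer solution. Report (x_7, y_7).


Step 1: Find the fundamental solution (x₁, y₁) of x² - 40y² = 1.
  Expand √40 as a continued fraction. a₀ = ⌊√40⌋ = 6; iterate m_{k+1} = d_k·a_k − m_k, d_{k+1} = (40 − m_{k+1}²)/d_k, a_{k+1} = ⌊(a₀ + m_{k+1})/d_{k+1}⌋ (starting m₀ = 0, d₀ = 1), with convergents p_k = a_k·p_{k-1} + p_{k-2}, q_k = a_k·q_{k-1} + q_{k-2} (p₋₁ = 1, q₋₁ = 0):
  k = 0: a₀ = 6; p₀/q₀ = 6/1; p₀² − 40·q₀² = 36 − 40 = -4.
  k = 1: m = 6, d = 4, a = ⌊(6 + 6)/4⌋ = 3; p/q = (3·6 + 1)/(3·1 + 0) = 19/3; p² − 40·q² = 361 − 360 = 1.
  The first convergent with p² − 40·q² = 1 gives the fundamental solution (x₁, y₁) = (19, 3).
Step 2: Apply the recurrence (x_{n+1}, y_{n+1}) = (x₁x_n + 40y₁y_n, x₁y_n + y₁x_n) repeatedly.
  From (x_1, y_1) = (19, 3): x_2 = 19·19 + 40·3·3 = 721; y_2 = 19·3 + 3·19 = 114.
  From (x_2, y_2) = (721, 114): x_3 = 19·721 + 40·3·114 = 27379; y_3 = 19·114 + 3·721 = 4329.
  From (x_3, y_3) = (27379, 4329): x_4 = 19·27379 + 40·3·4329 = 1039681; y_4 = 19·4329 + 3·27379 = 164388.
  From (x_4, y_4) = (1039681, 164388): x_5 = 19·1039681 + 40·3·164388 = 39480499; y_5 = 19·164388 + 3·1039681 = 6242415.
  From (x_5, y_5) = (39480499, 6242415): x_6 = 19·39480499 + 40·3·6242415 = 1499219281; y_6 = 19·6242415 + 3·39480499 = 237047382.
  From (x_6, y_6) = (1499219281, 237047382): x_7 = 19·1499219281 + 40·3·237047382 = 56930852179; y_7 = 19·237047382 + 3·1499219281 = 9001558101.
Step 3: Verify x_7² - 40·y_7² = 3241121929827149048041 - 3241121929827149048040 = 1 (should be 1). ✓

(x_1, y_1) = (19, 3); (x_7, y_7) = (56930852179, 9001558101).


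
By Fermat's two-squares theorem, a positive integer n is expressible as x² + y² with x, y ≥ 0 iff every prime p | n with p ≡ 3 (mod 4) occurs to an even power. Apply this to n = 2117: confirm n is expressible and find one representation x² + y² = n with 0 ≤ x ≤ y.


Step 1: Factor n = 2117 = 29 · 73.
Step 2: Check the mod-4 condition on each prime factor: 29 ≡ 1 (mod 4), exponent 1; 73 ≡ 1 (mod 4), exponent 1.
All primes ≡ 3 (mod 4) appear to even exponent (or don't appear), so by the two-squares theorem n IS expressible as a sum of two squares.
Step 3: Build a representation. Here n = 29 · 73 is a product of primes ≡ 1 (mod 4). Each prime p ≡ 1 (mod 4) is itself a sum of two squares; find a² by testing p − a² for a perfect square:
  29: 29 − 1² = 28, 29 − 2² = 25 = 5² ⇒ 29 = 2² + 5².
  73: 73 − 1² = 72, 73 − 2² = 69, 73 − 3² = 64 = 8² ⇒ 73 = 3² + 8².
  Combine using the Brahmagupta–Fibonacci identity (a² + b²)(c² + d²) = (ac − bd)² + (ad + bc)² = (ac + bd)² + (ad − bc)²:
  29 · 73 = 2117: from (2² + 5²)(3² + 8²), take (2·3 − 5·8, 2·8 + 5·3) = (6 − 40, 16 + 15) = (-34, 31); dropping signs (only squares matter) gives (34, 31); check 34² + 31² = 1156 + 961 = 2117 ✓.
Step 4: Order so x ≤ y and verify: 31² + 34² = 961 + 1156 = 2117 = n. ✓

n = 2117 = 31² + 34² (one valid representation with x ≤ y).


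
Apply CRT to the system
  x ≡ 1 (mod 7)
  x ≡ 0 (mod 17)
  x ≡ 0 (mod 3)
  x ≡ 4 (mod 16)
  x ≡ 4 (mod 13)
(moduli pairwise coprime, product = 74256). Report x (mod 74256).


Product of moduli M = 7 · 17 · 3 · 16 · 13 = 74256.
Merge one congruence at a time:
  Start: x ≡ 1 (mod 7).
  Combine with x ≡ 0 (mod 17); new modulus lcm = 119.
    Write x = 1 + 7·t and substitute into x ≡ 0 (mod 17): 7·t ≡ 0 − 1 = -1 (mod 17).
    Reduce coefficients mod 17: 7·t ≡ 16 (mod 17).
    The inverse of 7 mod 17 is 5 (since 7·5 = 35 = 2·17 + 1), so t ≡ 5·16 = 80 ≡ 12 (mod 17).
    Then x = 1 + 7·12 = 85, valid modulo lcm(7, 17) = 119: x ≡ 85 (mod 119).
  Combine with x ≡ 0 (mod 3); new modulus lcm = 357.
    Write x = 85 + 119·t and substitute into x ≡ 0 (mod 3): 119·t ≡ 0 − 85 = -85 (mod 3).
    Reduce coefficients mod 3: 2·t ≡ 2 (mod 3).
    The inverse of 2 mod 3 is 2 (since 2·2 = 4 = 1·3 + 1), so t ≡ 2·2 = 4 ≡ 1 (mod 3).
    Then x = 85 + 119·1 = 204, valid modulo lcm(119, 3) = 357: x ≡ 204 (mod 357).
  Combine with x ≡ 4 (mod 16); new modulus lcm = 5712.
    Write x = 204 + 357·t and substitute into x ≡ 4 (mod 16): 357·t ≡ 4 − 204 = -200 (mod 16).
    Reduce coefficients mod 16: 5·t ≡ 8 (mod 16).
    The inverse of 5 mod 16 is 13 (since 5·13 = 65 = 4·16 + 1), so t ≡ 13·8 = 104 ≡ 8 (mod 16).
    Then x = 204 + 357·8 = 3060, valid modulo lcm(357, 16) = 5712: x ≡ 3060 (mod 5712).
  Combine with x ≡ 4 (mod 13); new modulus lcm = 74256.
    Write x = 3060 + 5712·t and substitute into x ≡ 4 (mod 13): 5712·t ≡ 4 − 3060 = -3056 (mod 13).
    Reduce coefficients mod 13: 5·t ≡ 12 (mod 13).
    The inverse of 5 mod 13 is 8 (since 5·8 = 40 = 3·13 + 1), so t ≡ 8·12 = 96 ≡ 5 (mod 13).
    Then x = 3060 + 5712·5 = 31620, valid modulo lcm(5712, 13) = 74256: x ≡ 31620 (mod 74256).
Verify against each original: 31620 mod 7 = 1, 31620 mod 17 = 0, 31620 mod 3 = 0, 31620 mod 16 = 4, 31620 mod 13 = 4.

x ≡ 31620 (mod 74256).


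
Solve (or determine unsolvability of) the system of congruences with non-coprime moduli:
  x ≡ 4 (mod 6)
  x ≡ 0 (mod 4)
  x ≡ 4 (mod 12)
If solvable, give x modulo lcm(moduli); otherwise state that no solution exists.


Moduli 6, 4, 12 are not pairwise coprime, so CRT works modulo lcm(m_i) when all pairwise compatibility conditions hold.
Pairwise compatibility: gcd(m_i, m_j) must divide a_i - a_j for every pair.
Merge one congruence at a time:
  Start: x ≡ 4 (mod 6).
  Combine with x ≡ 0 (mod 4): gcd(6, 4) = 2; 0 - 4 = -4, which IS divisible by 2, so compatible.
    Write x = 4 + 6·t and substitute into x ≡ 0 (mod 4): 6·t ≡ 0 − 4 = -4 (mod 4).
    Divide the congruence (and modulus) by g = 2: 3·t ≡ -2 (mod 2).
    Reduce coefficients mod 2: 1·t ≡ 0 (mod 2).
    So t ≡ 0 (mod 2).
    Then x = 4 + 6·0 = 4, valid modulo lcm(6, 4) = 12: x ≡ 4 (mod 12).
  Combine with x ≡ 4 (mod 12): gcd(12, 12) = 12; 4 - 4 = 0, which IS divisible by 12, so compatible.
    Write x = 4 + 12·t and substitute into x ≡ 4 (mod 12): 12·t ≡ 4 − 4 = 0 (mod 12).
    Divide the congruence (and modulus) by g = 12: 1·t ≡ 0 (mod 1).
    Modulo 1 every t works; take t = 0.
    Then x = 4 + 12·0 = 4, valid modulo lcm(12, 12) = 12: x ≡ 4 (mod 12).
Verify: 4 mod 6 = 4, 4 mod 4 = 0, 4 mod 12 = 4.

x ≡ 4 (mod 12).


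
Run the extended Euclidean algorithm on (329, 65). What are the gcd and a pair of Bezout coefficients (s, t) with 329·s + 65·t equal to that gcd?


Euclidean algorithm on (329, 65) — divide until remainder is 0:
  329 = 5 · 65 + 4
  65 = 16 · 4 + 1
  4 = 4 · 1 + 0
gcd(329, 65) = 1.
Track Bezout coefficients alongside the remainders: start with r₀ = 329 = a·1 + b·0 (s = 1, t = 0) and r₁ = 65 = a·0 + b·1 (s = 0, t = 1); each new remainder r_{k+1} = r_{k-1} − q_k·r_k inherits s_{k+1} = s_{k-1} − q_k·s_k, t_{k+1} = t_{k-1} − q_k·t_k, so r_k = a·s_k + b·t_k at every step:
  q = 5: r = 4, s = 1 − 5·0 = 1, t = 0 − 5·1 = -5  (check: 329·1 + 65·(-5) = 4)
  q = 16: r = 1, s = 0 − 16·1 = -16, t = 1 − 16·(-5) = 81  (check: 329·(-16) + 65·81 = 1)
The row with r = 1 (the gcd) gives the Bezout coefficients s = -16, t = 81.
Result: 329 · (-16) + 65 · (81) = 1.

gcd(329, 65) = 1; s = -16, t = 81 (check: 329·(-16) + 65·81 = 1).


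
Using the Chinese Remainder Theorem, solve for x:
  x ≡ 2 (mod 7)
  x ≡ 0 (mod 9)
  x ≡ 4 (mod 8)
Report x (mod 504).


Moduli 7, 9, 8 are pairwise coprime; by CRT there is a unique solution modulo M = 7 · 9 · 8 = 504.
Solve pairwise, accumulating the modulus:
  Start with x ≡ 2 (mod 7).
  Combine with x ≡ 0 (mod 9): since gcd(7, 9) = 1, we get a unique residue mod 63.
    Write x = 2 + 7·t and substitute into x ≡ 0 (mod 9): 7·t ≡ 0 − 2 = -2 (mod 9).
    Reduce coefficients mod 9: 7·t ≡ 7 (mod 9).
    The inverse of 7 mod 9 is 4 (since 7·4 = 28 = 3·9 + 1), so t ≡ 4·7 = 28 ≡ 1 (mod 9).
    Then x = 2 + 7·1 = 9, valid modulo lcm(7, 9) = 63: x ≡ 9 (mod 63).
  Combine with x ≡ 4 (mod 8): since gcd(63, 8) = 1, we get a unique residue mod 504.
    Write x = 9 + 63·t and substitute into x ≡ 4 (mod 8): 63·t ≡ 4 − 9 = -5 (mod 8).
    Reduce coefficients mod 8: 7·t ≡ 3 (mod 8).
    The inverse of 7 mod 8 is 7 (since 7·7 = 49 = 6·8 + 1), so t ≡ 7·3 = 21 ≡ 5 (mod 8).
    Then x = 9 + 63·5 = 324, valid modulo lcm(63, 8) = 504: x ≡ 324 (mod 504).
Verify: 324 mod 7 = 2 ✓, 324 mod 9 = 0 ✓, 324 mod 8 = 4 ✓.

x ≡ 324 (mod 504).


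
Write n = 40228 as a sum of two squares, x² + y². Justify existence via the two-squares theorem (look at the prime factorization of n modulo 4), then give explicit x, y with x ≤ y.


Step 1: Factor n = 40228 = 2^2 · 89 · 113.
Step 2: Check the mod-4 condition on each prime factor: 2 = 2 (special); 89 ≡ 1 (mod 4), exponent 1; 113 ≡ 1 (mod 4), exponent 1.
All primes ≡ 3 (mod 4) appear to even exponent (or don't appear), so by the two-squares theorem n IS expressible as a sum of two squares.
Step 3: Build a representation. Group n = k² · m with k = 2 and m = 89 · 113 = 10057 (a product of primes ≡ 1 (mod 4)); a representation of m scales to one of n via (k·x)² + (k·y)² = k²(x² + y²). Each prime p ≡ 1 (mod 4) is itself a sum of two squares; find a² by testing p − a² for a perfect square:
  89: 89 − 1² = 88, 89 − 2² = 85, 89 − 3² = 80, 89 − 4² = 73, 89 − 5² = 64 = 8² ⇒ 89 = 5² + 8².
  113: 113 − 1² = 112, 113 − 2² = 109, 113 − 3² = 104, 113 − 4² = 97, 113 − 5² = 88, 113 − 6² = 77, 113 − 7² = 64 = 8² ⇒ 113 = 7² + 8².
  Combine using the Brahmagupta–Fibonacci identity (a² + b²)(c² + d²) = (ac − bd)² + (ad + bc)² = (ac + bd)² + (ad − bc)²:
  89 · 113 = 10057: from (5² + 8²)(7² + 8²), take (5·7 − 8·8, 5·8 + 8·7) = (35 − 64, 40 + 56) = (-29, 96); dropping signs (only squares matter) gives (29, 96); check 29² + 96² = 841 + 9216 = 10057 ✓.
  Scale by k = 2: (2·29, 2·96) = (58, 192).
Step 4: Order so x ≤ y and verify: 58² + 192² = 3364 + 36864 = 40228 = n. ✓

n = 40228 = 58² + 192² (one valid representation with x ≤ y).


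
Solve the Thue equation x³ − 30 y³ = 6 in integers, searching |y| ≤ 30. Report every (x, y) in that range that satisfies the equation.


The equation is x³ - 30y³ = 6. For fixed y, x³ = 30·y³ + 6, so a solution requires the RHS to be a perfect cube.
Strategy: iterate y from -30 to 30, compute RHS = 30·y³ + 6, and check whether it is a (positive or negative) perfect cube.
Check small values of y:
  y = 0: RHS = 6 is not a perfect cube.
  y = 1: RHS = 36 is not a perfect cube.
  y = -1: RHS = -24 is not a perfect cube.
  y = 2: RHS = 246 is not a perfect cube.
  y = -2: RHS = -234 is not a perfect cube.
  y = 3: RHS = 816 is not a perfect cube.
  y = -3: RHS = -804 is not a perfect cube.
Continuing the search up to |y| = 30 finds no solutions either.
No (x, y) in the scanned range satisfies the equation.

No integer solutions with |y| ≤ 30.


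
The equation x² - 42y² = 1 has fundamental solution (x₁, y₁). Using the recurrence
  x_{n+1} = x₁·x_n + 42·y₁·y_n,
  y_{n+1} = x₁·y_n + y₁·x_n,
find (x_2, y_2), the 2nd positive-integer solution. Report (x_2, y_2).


Step 1: Find the fundamental solution (x₁, y₁) of x² - 42y² = 1.
  Expand √42 as a continued fraction. a₀ = ⌊√42⌋ = 6; iterate m_{k+1} = d_k·a_k − m_k, d_{k+1} = (42 − m_{k+1}²)/d_k, a_{k+1} = ⌊(a₀ + m_{k+1})/d_{k+1}⌋ (starting m₀ = 0, d₀ = 1), with convergents p_k = a_k·p_{k-1} + p_{k-2}, q_k = a_k·q_{k-1} + q_{k-2} (p₋₁ = 1, q₋₁ = 0):
  k = 0: a₀ = 6; p₀/q₀ = 6/1; p₀² − 42·q₀² = 36 − 42 = -6.
  k = 1: m = 6, d = 6, a = ⌊(6 + 6)/6⌋ = 2; p/q = (2·6 + 1)/(2·1 + 0) = 13/2; p² − 42·q² = 169 − 168 = 1.
  The first convergent with p² − 42·q² = 1 gives the fundamental solution (x₁, y₁) = (13, 2).
Step 2: Apply the recurrence (x_{n+1}, y_{n+1}) = (x₁x_n + 42y₁y_n, x₁y_n + y₁x_n) repeatedly.
  From (x_1, y_1) = (13, 2): x_2 = 13·13 + 42·2·2 = 337; y_2 = 13·2 + 2·13 = 52.
Step 3: Verify x_2² - 42·y_2² = 113569 - 113568 = 1 (should be 1). ✓

(x_1, y_1) = (13, 2); (x_2, y_2) = (337, 52).


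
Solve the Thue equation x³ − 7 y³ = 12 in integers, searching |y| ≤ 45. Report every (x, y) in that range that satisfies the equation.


The equation is x³ - 7y³ = 12. For fixed y, x³ = 7·y³ + 12, so a solution requires the RHS to be a perfect cube.
Strategy: iterate y from -45 to 45, compute RHS = 7·y³ + 12, and check whether it is a (positive or negative) perfect cube.
Check small values of y:
  y = 0: RHS = 12 is not a perfect cube.
  y = 1: RHS = 19 is not a perfect cube.
  y = -1: RHS = 5 is not a perfect cube.
  y = 2: RHS = 68 is not a perfect cube.
  y = -2: RHS = -44 is not a perfect cube.
  y = 3: RHS = 201 is not a perfect cube.
  y = -3: RHS = -177 is not a perfect cube.
Continuing the search up to |y| = 45 finds no solutions either.
No (x, y) in the scanned range satisfies the equation.

No integer solutions with |y| ≤ 45.


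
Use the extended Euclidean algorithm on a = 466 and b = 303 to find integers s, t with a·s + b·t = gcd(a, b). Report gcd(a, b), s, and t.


Euclidean algorithm on (466, 303) — divide until remainder is 0:
  466 = 1 · 303 + 163
  303 = 1 · 163 + 140
  163 = 1 · 140 + 23
  140 = 6 · 23 + 2
  23 = 11 · 2 + 1
  2 = 2 · 1 + 0
gcd(466, 303) = 1.
Track Bezout coefficients alongside the remainders: start with r₀ = 466 = a·1 + b·0 (s = 1, t = 0) and r₁ = 303 = a·0 + b·1 (s = 0, t = 1); each new remainder r_{k+1} = r_{k-1} − q_k·r_k inherits s_{k+1} = s_{k-1} − q_k·s_k, t_{k+1} = t_{k-1} − q_k·t_k, so r_k = a·s_k + b·t_k at every step:
  q = 1: r = 163, s = 1 − 1·0 = 1, t = 0 − 1·1 = -1  (check: 466·1 + 303·(-1) = 163)
  q = 1: r = 140, s = 0 − 1·1 = -1, t = 1 − 1·(-1) = 2  (check: 466·(-1) + 303·2 = 140)
  q = 1: r = 23, s = 1 − 1·(-1) = 2, t = -1 − 1·2 = -3  (check: 466·2 + 303·(-3) = 23)
  q = 6: r = 2, s = -1 − 6·2 = -13, t = 2 − 6·(-3) = 20  (check: 466·(-13) + 303·20 = 2)
  q = 11: r = 1, s = 2 − 11·(-13) = 145, t = -3 − 11·20 = -223  (check: 466·145 + 303·(-223) = 1)
The row with r = 1 (the gcd) gives the Bezout coefficients s = 145, t = -223.
Result: 466 · (145) + 303 · (-223) = 1.

gcd(466, 303) = 1; s = 145, t = -223 (check: 466·145 + 303·(-223) = 1).


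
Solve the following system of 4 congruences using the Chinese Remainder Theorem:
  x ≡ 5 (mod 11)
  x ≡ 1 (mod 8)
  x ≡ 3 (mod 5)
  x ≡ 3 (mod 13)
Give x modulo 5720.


Product of moduli M = 11 · 8 · 5 · 13 = 5720.
Merge one congruence at a time:
  Start: x ≡ 5 (mod 11).
  Combine with x ≡ 1 (mod 8); new modulus lcm = 88.
    Write x = 5 + 11·t and substitute into x ≡ 1 (mod 8): 11·t ≡ 1 − 5 = -4 (mod 8).
    Reduce coefficients mod 8: 3·t ≡ 4 (mod 8).
    The inverse of 3 mod 8 is 3 (since 3·3 = 9 = 1·8 + 1), so t ≡ 3·4 = 12 ≡ 4 (mod 8).
    Then x = 5 + 11·4 = 49, valid modulo lcm(11, 8) = 88: x ≡ 49 (mod 88).
  Combine with x ≡ 3 (mod 5); new modulus lcm = 440.
    Write x = 49 + 88·t and substitute into x ≡ 3 (mod 5): 88·t ≡ 3 − 49 = -46 (mod 5).
    Reduce coefficients mod 5: 3·t ≡ 4 (mod 5).
    The inverse of 3 mod 5 is 2 (since 3·2 = 6 = 1·5 + 1), so t ≡ 2·4 = 8 ≡ 3 (mod 5).
    Then x = 49 + 88·3 = 313, valid modulo lcm(88, 5) = 440: x ≡ 313 (mod 440).
  Combine with x ≡ 3 (mod 13); new modulus lcm = 5720.
    Write x = 313 + 440·t and substitute into x ≡ 3 (mod 13): 440·t ≡ 3 − 313 = -310 (mod 13).
    Reduce coefficients mod 13: 11·t ≡ 2 (mod 13).
    The inverse of 11 mod 13 is 6 (since 11·6 = 66 = 5·13 + 1), so t ≡ 6·2 = 12 ≡ 12 (mod 13).
    Then x = 313 + 440·12 = 5593, valid modulo lcm(440, 13) = 5720: x ≡ 5593 (mod 5720).
Verify against each original: 5593 mod 11 = 5, 5593 mod 8 = 1, 5593 mod 5 = 3, 5593 mod 13 = 3.

x ≡ 5593 (mod 5720).


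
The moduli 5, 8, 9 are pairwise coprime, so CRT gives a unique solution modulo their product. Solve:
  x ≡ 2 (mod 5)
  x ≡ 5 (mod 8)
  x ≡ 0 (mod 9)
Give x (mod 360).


Moduli 5, 8, 9 are pairwise coprime; by CRT there is a unique solution modulo M = 5 · 8 · 9 = 360.
Solve pairwise, accumulating the modulus:
  Start with x ≡ 2 (mod 5).
  Combine with x ≡ 5 (mod 8): since gcd(5, 8) = 1, we get a unique residue mod 40.
    Write x = 2 + 5·t and substitute into x ≡ 5 (mod 8): 5·t ≡ 5 − 2 = 3 (mod 8).
    The inverse of 5 mod 8 is 5 (since 5·5 = 25 = 3·8 + 1), so t ≡ 5·3 = 15 ≡ 7 (mod 8).
    Then x = 2 + 5·7 = 37, valid modulo lcm(5, 8) = 40: x ≡ 37 (mod 40).
  Combine with x ≡ 0 (mod 9): since gcd(40, 9) = 1, we get a unique residue mod 360.
    Write x = 37 + 40·t and substitute into x ≡ 0 (mod 9): 40·t ≡ 0 − 37 = -37 (mod 9).
    Reduce coefficients mod 9: 4·t ≡ 8 (mod 9).
    The inverse of 4 mod 9 is 7 (since 4·7 = 28 = 3·9 + 1), so t ≡ 7·8 = 56 ≡ 2 (mod 9).
    Then x = 37 + 40·2 = 117, valid modulo lcm(40, 9) = 360: x ≡ 117 (mod 360).
Verify: 117 mod 5 = 2 ✓, 117 mod 8 = 5 ✓, 117 mod 9 = 0 ✓.

x ≡ 117 (mod 360).


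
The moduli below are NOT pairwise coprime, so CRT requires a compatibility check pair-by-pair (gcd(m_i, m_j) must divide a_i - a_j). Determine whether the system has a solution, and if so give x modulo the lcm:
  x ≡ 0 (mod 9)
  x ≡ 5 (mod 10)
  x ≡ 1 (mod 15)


Moduli 9, 10, 15 are not pairwise coprime, so CRT works modulo lcm(m_i) when all pairwise compatibility conditions hold.
Pairwise compatibility: gcd(m_i, m_j) must divide a_i - a_j for every pair.
Merge one congruence at a time:
  Start: x ≡ 0 (mod 9).
  Combine with x ≡ 5 (mod 10): gcd(9, 10) = 1; 5 - 0 = 5, which IS divisible by 1, so compatible.
    Write x = 0 + 9·t and substitute into x ≡ 5 (mod 10): 9·t ≡ 5 − 0 = 5 (mod 10).
    The inverse of 9 mod 10 is 9 (since 9·9 = 81 = 8·10 + 1), so t ≡ 9·5 = 45 ≡ 5 (mod 10).
    Then x = 0 + 9·5 = 45, valid modulo lcm(9, 10) = 90: x ≡ 45 (mod 90).
  Combine with x ≡ 1 (mod 15): gcd(90, 15) = 15, and 1 - 45 = -44 is NOT divisible by 15.
    ⇒ system is inconsistent (no integer solution).

No solution (the system is inconsistent).


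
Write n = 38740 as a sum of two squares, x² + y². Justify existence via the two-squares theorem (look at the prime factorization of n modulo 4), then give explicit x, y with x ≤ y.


Step 1: Factor n = 38740 = 2^2 · 5 · 13 · 149.
Step 2: Check the mod-4 condition on each prime factor: 2 = 2 (special); 5 ≡ 1 (mod 4), exponent 1; 13 ≡ 1 (mod 4), exponent 1; 149 ≡ 1 (mod 4), exponent 1.
All primes ≡ 3 (mod 4) appear to even exponent (or don't appear), so by the two-squares theorem n IS expressible as a sum of two squares.
Step 3: Build a representation. Group n = k² · m with k = 2 and m = 5 · 13 · 149 = 9685 (a product of primes ≡ 1 (mod 4)); a representation of m scales to one of n via (k·x)² + (k·y)² = k²(x² + y²). Each prime p ≡ 1 (mod 4) is itself a sum of two squares; find a² by testing p − a² for a perfect square:
  5: 5 − 1² = 4 = 2² ⇒ 5 = 1² + 2².
  13: 13 − 1² = 12, 13 − 2² = 9 = 3² ⇒ 13 = 2² + 3².
  149: 149 − 1² = 148, 149 − 2² = 145, 149 − 3² = 140, 149 − 4² = 133, 149 − 5² = 124, 149 − 6² = 113, 149 − 7² = 100 = 10² ⇒ 149 = 7² + 10².
  Combine using the Brahmagupta–Fibonacci identity (a² + b²)(c² + d²) = (ac − bd)² + (ad + bc)² = (ac + bd)² + (ad − bc)²:
  5 · 13 = 65: from (1² + 2²)(2² + 3²), take (1·2 − 2·3, 1·3 + 2·2) = (2 − 6, 3 + 4) = (-4, 7); dropping signs (only squares matter) gives (4, 7); check 4² + 7² = 16 + 49 = 65 ✓.
  65 · 149 = 9685: from (4² + 7²)(7² + 10²), take (4·7 − 7·10, 4·10 + 7·7) = (28 − 70, 40 + 49) = (-42, 89); dropping signs (only squares matter) gives (42, 89); check 42² + 89² = 1764 + 7921 = 9685 ✓.
  Scale by k = 2: (2·42, 2·89) = (84, 178).
Step 4: Order so x ≤ y and verify: 84² + 178² = 7056 + 31684 = 38740 = n. ✓

n = 38740 = 84² + 178² (one valid representation with x ≤ y).


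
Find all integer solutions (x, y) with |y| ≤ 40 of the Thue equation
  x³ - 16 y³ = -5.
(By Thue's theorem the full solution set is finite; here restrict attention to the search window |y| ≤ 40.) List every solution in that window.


The equation is x³ - 16y³ = -5. For fixed y, x³ = 16·y³ − 5, so a solution requires the RHS to be a perfect cube.
Strategy: iterate y from -40 to 40, compute RHS = 16·y³ − 5, and check whether it is a (positive or negative) perfect cube.
Check small values of y:
  y = 0: RHS = -5 is not a perfect cube.
  y = 1: RHS = 11 is not a perfect cube.
  y = -1: RHS = -21 is not a perfect cube.
  y = 2: RHS = 123 is not a perfect cube.
  y = -2: RHS = -133 is not a perfect cube.
  y = 3: RHS = 427 is not a perfect cube.
  y = -3: RHS = -437 is not a perfect cube.
Continuing the search up to |y| = 40 finds no solutions either.
No (x, y) in the scanned range satisfies the equation.

No integer solutions with |y| ≤ 40.


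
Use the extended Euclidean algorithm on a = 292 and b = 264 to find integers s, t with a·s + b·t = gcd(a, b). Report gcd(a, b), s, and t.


Euclidean algorithm on (292, 264) — divide until remainder is 0:
  292 = 1 · 264 + 28
  264 = 9 · 28 + 12
  28 = 2 · 12 + 4
  12 = 3 · 4 + 0
gcd(292, 264) = 4.
Track Bezout coefficients alongside the remainders: start with r₀ = 292 = a·1 + b·0 (s = 1, t = 0) and r₁ = 264 = a·0 + b·1 (s = 0, t = 1); each new remainder r_{k+1} = r_{k-1} − q_k·r_k inherits s_{k+1} = s_{k-1} − q_k·s_k, t_{k+1} = t_{k-1} − q_k·t_k, so r_k = a·s_k + b·t_k at every step:
  q = 1: r = 28, s = 1 − 1·0 = 1, t = 0 − 1·1 = -1  (check: 292·1 + 264·(-1) = 28)
  q = 9: r = 12, s = 0 − 9·1 = -9, t = 1 − 9·(-1) = 10  (check: 292·(-9) + 264·10 = 12)
  q = 2: r = 4, s = 1 − 2·(-9) = 19, t = -1 − 2·10 = -21  (check: 292·19 + 264·(-21) = 4)
The row with r = 4 (the gcd) gives the Bezout coefficients s = 19, t = -21.
Result: 292 · (19) + 264 · (-21) = 4.

gcd(292, 264) = 4; s = 19, t = -21 (check: 292·19 + 264·(-21) = 4).


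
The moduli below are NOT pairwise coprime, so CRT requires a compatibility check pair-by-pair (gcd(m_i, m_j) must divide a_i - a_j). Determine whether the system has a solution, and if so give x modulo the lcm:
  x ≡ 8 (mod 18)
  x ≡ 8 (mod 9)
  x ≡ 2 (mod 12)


Moduli 18, 9, 12 are not pairwise coprime, so CRT works modulo lcm(m_i) when all pairwise compatibility conditions hold.
Pairwise compatibility: gcd(m_i, m_j) must divide a_i - a_j for every pair.
Merge one congruence at a time:
  Start: x ≡ 8 (mod 18).
  Combine with x ≡ 8 (mod 9): gcd(18, 9) = 9; 8 - 8 = 0, which IS divisible by 9, so compatible.
    Write x = 8 + 18·t and substitute into x ≡ 8 (mod 9): 18·t ≡ 8 − 8 = 0 (mod 9).
    Divide the congruence (and modulus) by g = 9: 2·t ≡ 0 (mod 1).
    Modulo 1 every t works; take t = 0.
    Then x = 8 + 18·0 = 8, valid modulo lcm(18, 9) = 18: x ≡ 8 (mod 18).
  Combine with x ≡ 2 (mod 12): gcd(18, 12) = 6; 2 - 8 = -6, which IS divisible by 6, so compatible.
    Write x = 8 + 18·t and substitute into x ≡ 2 (mod 12): 18·t ≡ 2 − 8 = -6 (mod 12).
    Divide the congruence (and modulus) by g = 6: 3·t ≡ -1 (mod 2).
    Reduce coefficients mod 2: 1·t ≡ 1 (mod 2).
    So t ≡ 1 (mod 2).
    Then x = 8 + 18·1 = 26, valid modulo lcm(18, 12) = 36: x ≡ 26 (mod 36).
Verify: 26 mod 18 = 8, 26 mod 9 = 8, 26 mod 12 = 2.

x ≡ 26 (mod 36).


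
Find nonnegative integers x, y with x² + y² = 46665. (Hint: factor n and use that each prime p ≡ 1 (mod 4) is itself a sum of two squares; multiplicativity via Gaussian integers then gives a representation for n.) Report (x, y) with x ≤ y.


Step 1: Factor n = 46665 = 3^2 · 5 · 17 · 61.
Step 2: Check the mod-4 condition on each prime factor: 3 ≡ 3 (mod 4), exponent 2 (must be even); 5 ≡ 1 (mod 4), exponent 1; 17 ≡ 1 (mod 4), exponent 1; 61 ≡ 1 (mod 4), exponent 1.
All primes ≡ 3 (mod 4) appear to even exponent (or don't appear), so by the two-squares theorem n IS expressible as a sum of two squares.
Step 3: Build a representation. Group n = k² · m with k = 3 and m = 5 · 17 · 61 = 5185 (a product of primes ≡ 1 (mod 4)); a representation of m scales to one of n via (k·x)² + (k·y)² = k²(x² + y²). Each prime p ≡ 1 (mod 4) is itself a sum of two squares; find a² by testing p − a² for a perfect square:
  5: 5 − 1² = 4 = 2² ⇒ 5 = 1² + 2².
  17: 17 − 1² = 16 = 4² ⇒ 17 = 1² + 4².
  61: 61 − 1² = 60, 61 − 2² = 57, 61 − 3² = 52, 61 − 4² = 45, 61 − 5² = 36 = 6² ⇒ 61 = 5² + 6².
  Combine using the Brahmagupta–Fibonacci identity (a² + b²)(c² + d²) = (ac − bd)² + (ad + bc)² = (ac + bd)² + (ad − bc)²:
  5 · 17 = 85: from (1² + 2²)(1² + 4²), take (1·1 − 2·4, 1·4 + 2·1) = (1 − 8, 4 + 2) = (-7, 6); dropping signs (only squares matter) gives (7, 6); check 7² + 6² = 49 + 36 = 85 ✓.
  85 · 61 = 5185: from (7² + 6²)(5² + 6²), take (7·5 − 6·6, 7·6 + 6·5) = (35 − 36, 42 + 30) = (-1, 72); dropping signs (only squares matter) gives (1, 72); check 1² + 72² = 1 + 5184 = 5185 ✓.
  Scale by k = 3: (3·1, 3·72) = (3, 216).
Step 4: Order so x ≤ y and verify: 3² + 216² = 9 + 46656 = 46665 = n. ✓

n = 46665 = 3² + 216² (one valid representation with x ≤ y).


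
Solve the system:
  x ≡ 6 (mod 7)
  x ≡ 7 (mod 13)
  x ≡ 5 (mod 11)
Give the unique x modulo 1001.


Moduli 7, 13, 11 are pairwise coprime; by CRT there is a unique solution modulo M = 7 · 13 · 11 = 1001.
Solve pairwise, accumulating the modulus:
  Start with x ≡ 6 (mod 7).
  Combine with x ≡ 7 (mod 13): since gcd(7, 13) = 1, we get a unique residue mod 91.
    Write x = 6 + 7·t and substitute into x ≡ 7 (mod 13): 7·t ≡ 7 − 6 = 1 (mod 13).
    The inverse of 7 mod 13 is 2 (since 7·2 = 14 = 1·13 + 1), so t ≡ 2·1 = 2 ≡ 2 (mod 13).
    Then x = 6 + 7·2 = 20, valid modulo lcm(7, 13) = 91: x ≡ 20 (mod 91).
  Combine with x ≡ 5 (mod 11): since gcd(91, 11) = 1, we get a unique residue mod 1001.
    Write x = 20 + 91·t and substitute into x ≡ 5 (mod 11): 91·t ≡ 5 − 20 = -15 (mod 11).
    Reduce coefficients mod 11: 3·t ≡ 7 (mod 11).
    The inverse of 3 mod 11 is 4 (since 3·4 = 12 = 1·11 + 1), so t ≡ 4·7 = 28 ≡ 6 (mod 11).
    Then x = 20 + 91·6 = 566, valid modulo lcm(91, 11) = 1001: x ≡ 566 (mod 1001).
Verify: 566 mod 7 = 6 ✓, 566 mod 13 = 7 ✓, 566 mod 11 = 5 ✓.

x ≡ 566 (mod 1001).
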